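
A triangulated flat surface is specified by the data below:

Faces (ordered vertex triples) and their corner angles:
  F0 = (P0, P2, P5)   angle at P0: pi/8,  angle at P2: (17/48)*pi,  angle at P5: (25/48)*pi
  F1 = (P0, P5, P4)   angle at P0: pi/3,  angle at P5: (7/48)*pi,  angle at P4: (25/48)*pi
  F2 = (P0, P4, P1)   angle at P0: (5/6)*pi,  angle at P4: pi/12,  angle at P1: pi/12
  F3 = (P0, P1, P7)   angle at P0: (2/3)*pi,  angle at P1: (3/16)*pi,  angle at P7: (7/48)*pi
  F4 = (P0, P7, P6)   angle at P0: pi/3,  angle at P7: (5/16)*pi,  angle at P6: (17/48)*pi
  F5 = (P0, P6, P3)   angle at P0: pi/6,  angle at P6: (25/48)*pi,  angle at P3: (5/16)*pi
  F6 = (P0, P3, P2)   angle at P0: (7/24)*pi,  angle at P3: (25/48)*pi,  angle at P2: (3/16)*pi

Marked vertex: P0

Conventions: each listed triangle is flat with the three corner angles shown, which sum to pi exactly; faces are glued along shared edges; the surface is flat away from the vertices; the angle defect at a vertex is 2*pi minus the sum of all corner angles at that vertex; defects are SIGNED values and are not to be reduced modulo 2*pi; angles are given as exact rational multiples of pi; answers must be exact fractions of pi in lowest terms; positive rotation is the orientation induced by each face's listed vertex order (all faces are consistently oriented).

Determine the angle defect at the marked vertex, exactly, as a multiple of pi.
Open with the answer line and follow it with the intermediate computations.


Answer: defect(P0) = (-3/4)*pi

Sum of corner angles at P0: (11/4)*pi
defect = 2*pi - (11/4)*pi


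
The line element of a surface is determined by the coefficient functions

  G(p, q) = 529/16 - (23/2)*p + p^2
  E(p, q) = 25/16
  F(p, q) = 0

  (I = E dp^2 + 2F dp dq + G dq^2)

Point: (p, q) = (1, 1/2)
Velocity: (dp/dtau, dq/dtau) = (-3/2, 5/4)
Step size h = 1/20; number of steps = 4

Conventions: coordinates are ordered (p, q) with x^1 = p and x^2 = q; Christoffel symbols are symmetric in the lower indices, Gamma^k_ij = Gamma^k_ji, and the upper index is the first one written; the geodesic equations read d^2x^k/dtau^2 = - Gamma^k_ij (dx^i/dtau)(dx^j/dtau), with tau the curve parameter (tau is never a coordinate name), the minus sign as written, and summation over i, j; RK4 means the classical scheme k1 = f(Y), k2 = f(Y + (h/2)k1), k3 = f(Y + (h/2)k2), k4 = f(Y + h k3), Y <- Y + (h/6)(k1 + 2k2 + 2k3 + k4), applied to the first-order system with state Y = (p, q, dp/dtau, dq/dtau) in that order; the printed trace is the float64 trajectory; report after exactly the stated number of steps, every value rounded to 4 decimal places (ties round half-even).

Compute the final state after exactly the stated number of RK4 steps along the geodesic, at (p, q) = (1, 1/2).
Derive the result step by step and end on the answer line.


f(Y) = (dp/dtau, dq/dtau, -Gamma^p_ij Y'^i Y'^j, -Gamma^q_ij Y'^i Y'^j) with the Gammas evaluated at the stage position; h = 0.050000; intermediate values shown to 6 dp
step 0: p = 1.0000, q = 0.5000, dp/dtau = -1.5000, dq/dtau = 1.2500
step 1:
  k1: at (p, q) = (1.000000, 0.500000), (dp/dtau, dq/dtau) = (-1.500000, 1.250000); Gamma_ppp = 0.000000, Gamma_ppq = 0.000000, Gamma_pqq = 3.040000, Gamma_qpp = 0.000000, Gamma_qpq = -0.210526, Gamma_qqq = 0.000000; k1 = (-1.500000, 1.250000, -4.750000, -0.789474)
  k2: at (p, q) = (0.962500, 0.531250), (dp/dtau, dq/dtau) = (-1.618750, 1.230263); Gamma_ppp = 0.000000, Gamma_ppq = 0.000000, Gamma_pqq = 3.064000, Gamma_qpp = 0.000000, Gamma_qpq = -0.208877, Gamma_qqq = 0.000000; k2 = (-1.618750, 1.230263, -4.637509, -0.831953)
  k3: at (p, q) = (0.959531, 0.530757), (dp/dtau, dq/dtau) = (-1.615938, 1.229201); Gamma_ppp = 0.000000, Gamma_ppq = 0.000000, Gamma_pqq = 3.065900, Gamma_qpp = 0.000000, Gamma_qpq = -0.208748, Gamma_qqq = 0.000000; k3 = (-1.615938, 1.229201, -4.632377, -0.829277)
  k4: at (p, q) = (0.919203, 0.561460), (dp/dtau, dq/dtau) = (-1.731619, 1.208536); Gamma_ppp = 0.000000, Gamma_ppq = 0.000000, Gamma_pqq = 3.091710, Gamma_qpp = 0.000000, Gamma_qpq = -0.207005, Gamma_qqq = 0.000000; k4 = (-1.731619, 1.208536, -4.515627, -0.866409)
  Y <- Y + (h/6)(k1 + 2k2 + 2k3 + k4): p = 0.9192, q = 0.5615, dp/dtau = -1.7317, dq/dtau = 1.2085
step 2:
  k1: at (p, q) = (0.919158, 0.561479), (dp/dtau, dq/dtau) = (-1.731712, 1.208514); Gamma_ppp = 0.000000, Gamma_ppq = 0.000000, Gamma_pqq = 3.091739, Gamma_qpp = 0.000000, Gamma_qpq = -0.207003, Gamma_qqq = 0.000000; k1 = (-1.731712, 1.208514, -4.515502, -0.866432)
  k2: at (p, q) = (0.875866, 0.591692), (dp/dtau, dq/dtau) = (-1.844599, 1.186853); Gamma_ppp = 0.000000, Gamma_ppq = 0.000000, Gamma_pqq = 3.119446, Gamma_qpp = 0.000000, Gamma_qpq = -0.205165, Gamma_qqq = 0.000000; k2 = (-1.844599, 1.186853, -4.394114, -0.898321)
  k3: at (p, q) = (0.873043, 0.591150), (dp/dtau, dq/dtau) = (-1.841565, 1.186056); Gamma_ppp = 0.000000, Gamma_ppq = 0.000000, Gamma_pqq = 3.121252, Gamma_qpp = 0.000000, Gamma_qpq = -0.205046, Gamma_qqq = 0.000000; k3 = (-1.841565, 1.186056, -4.390754, -0.895722)
  k4: at (p, q) = (0.827080, 0.620782), (dp/dtau, dq/dtau) = (-1.951249, 1.163728); Gamma_ppp = 0.000000, Gamma_ppq = 0.000000, Gamma_pqq = 3.150669, Gamma_qpp = 0.000000, Gamma_qpq = -0.203131, Gamma_qqq = 0.000000; k4 = (-1.951249, 1.163728, -4.266831, -0.922511)
  Y <- Y + (h/6)(k1 + 2k2 + 2k3 + k4): p = 0.8270, q = 0.6208, dp/dtau = -1.9513, dq/dtau = 1.1637
step 3:
  k1: at (p, q) = (0.827031, 0.620796), (dp/dtau, dq/dtau) = (-1.951312, 1.163705); Gamma_ppp = 0.000000, Gamma_ppq = 0.000000, Gamma_pqq = 3.150700, Gamma_qpp = 0.000000, Gamma_qpq = -0.203129, Gamma_qqq = 0.000000; k1 = (-1.951312, 1.163705, -4.266709, -0.922513)
  k2: at (p, q) = (0.778248, 0.649889), (dp/dtau, dq/dtau) = (-2.057980, 1.140642); Gamma_ppp = 0.000000, Gamma_ppq = 0.000000, Gamma_pqq = 3.181921, Gamma_qpp = 0.000000, Gamma_qpq = -0.201136, Gamma_qqq = 0.000000; k2 = (-2.057980, 1.140642, -4.139887, -0.944303)
  k3: at (p, q) = (0.775581, 0.649312), (dp/dtau, dq/dtau) = (-2.054809, 1.140098); Gamma_ppp = 0.000000, Gamma_ppq = 0.000000, Gamma_pqq = 3.183628, Gamma_qpp = 0.000000, Gamma_qpq = -0.201029, Gamma_qqq = 0.000000; k3 = (-2.054809, 1.140098, -4.138152, -0.941892)
  k4: at (p, q) = (0.724291, 0.677801), (dp/dtau, dq/dtau) = (-2.158220, 1.116611); Gamma_ppp = 0.000000, Gamma_ppq = 0.000000, Gamma_pqq = 3.216454, Gamma_qpp = 0.000000, Gamma_qpq = -0.198977, Gamma_qqq = 0.000000; k4 = (-2.158220, 1.116611, -4.010337, -0.959025)
  Y <- Y + (h/6)(k1 + 2k2 + 2k3 + k4): p = 0.7242, q = 0.6778, dp/dtau = -2.1583, dq/dtau = 1.1166
step 4:
  k1: at (p, q) = (0.724238, 0.677811), (dp/dtau, dq/dtau) = (-2.158255, 1.116589); Gamma_ppp = 0.000000, Gamma_ppq = 0.000000, Gamma_pqq = 3.216487, Gamma_qpp = 0.000000, Gamma_qpq = -0.198975, Gamma_qqq = 0.000000; k1 = (-2.158255, 1.116589, -4.010224, -0.959012)
  k2: at (p, q) = (0.670282, 0.705726), (dp/dtau, dq/dtau) = (-2.258511, 1.092614); Gamma_ppp = 0.000000, Gamma_ppq = 0.000000, Gamma_pqq = 3.251020, Gamma_qpp = 0.000000, Gamma_qpq = -0.196861, Gamma_qqq = 0.000000; k2 = (-2.258511, 1.092614, -3.881083, -0.971581)
  k3: at (p, q) = (0.667776, 0.705126), (dp/dtau, dq/dtau) = (-2.255282, 1.092300); Gamma_ppp = 0.000000, Gamma_ppq = 0.000000, Gamma_pqq = 3.252624, Gamma_qpp = 0.000000, Gamma_qpq = -0.196764, Gamma_qqq = 0.000000; k3 = (-2.255282, 1.092300, -3.880765, -0.969435)
  k4: at (p, q) = (0.611474, 0.732426), (dp/dtau, dq/dtau) = (-2.352293, 1.068117); Gamma_ppp = 0.000000, Gamma_ppq = 0.000000, Gamma_pqq = 3.288656, Gamma_qpp = 0.000000, Gamma_qpq = -0.194608, Gamma_qqq = 0.000000; k4 = (-2.352293, 1.068117, -3.751945, -0.977917)
  Y <- Y + (h/6)(k1 + 2k2 + 2k3 + k4): p = 0.6114, q = 0.7324, dp/dtau = -2.3523, dq/dtau = 1.0681

Answer: p = 0.6114, q = 0.7324, dp/dtau = -2.3523, dq/dtau = 1.0681


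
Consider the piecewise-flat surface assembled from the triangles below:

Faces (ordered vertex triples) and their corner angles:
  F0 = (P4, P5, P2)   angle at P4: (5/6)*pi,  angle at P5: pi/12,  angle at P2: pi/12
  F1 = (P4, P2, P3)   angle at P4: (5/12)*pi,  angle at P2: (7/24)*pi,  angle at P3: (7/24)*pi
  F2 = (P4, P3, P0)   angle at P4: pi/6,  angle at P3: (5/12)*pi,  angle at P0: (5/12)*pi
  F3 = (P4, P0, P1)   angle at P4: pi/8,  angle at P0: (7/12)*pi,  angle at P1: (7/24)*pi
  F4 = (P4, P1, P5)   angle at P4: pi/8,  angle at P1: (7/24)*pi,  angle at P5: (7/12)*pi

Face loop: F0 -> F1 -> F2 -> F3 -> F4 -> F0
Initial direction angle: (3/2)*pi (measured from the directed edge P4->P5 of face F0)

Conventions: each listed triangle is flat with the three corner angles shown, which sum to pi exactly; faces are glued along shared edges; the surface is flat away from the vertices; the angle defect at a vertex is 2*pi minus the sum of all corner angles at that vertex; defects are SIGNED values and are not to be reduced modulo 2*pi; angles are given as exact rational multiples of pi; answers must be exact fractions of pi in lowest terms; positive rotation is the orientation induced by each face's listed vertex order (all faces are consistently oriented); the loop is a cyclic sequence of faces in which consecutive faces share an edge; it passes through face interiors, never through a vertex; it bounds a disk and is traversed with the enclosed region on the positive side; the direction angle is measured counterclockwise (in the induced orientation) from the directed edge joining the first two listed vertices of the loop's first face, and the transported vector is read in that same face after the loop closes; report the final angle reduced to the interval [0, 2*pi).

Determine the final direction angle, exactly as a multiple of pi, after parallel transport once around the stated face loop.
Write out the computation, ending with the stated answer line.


enclosed vertex P4: corner angles sum to (5/3)*pi, defect = 2*pi - (5/3)*pi = pi/3
by Gauss-Bonnet the loop rotates the vector by the enclosed defect sum (positive orientation, mod 2*pi)
final angle = (3/2)*pi + pi/3 = (11/6)*pi (mod 2*pi)

Answer: final direction angle = (11/6)*pi


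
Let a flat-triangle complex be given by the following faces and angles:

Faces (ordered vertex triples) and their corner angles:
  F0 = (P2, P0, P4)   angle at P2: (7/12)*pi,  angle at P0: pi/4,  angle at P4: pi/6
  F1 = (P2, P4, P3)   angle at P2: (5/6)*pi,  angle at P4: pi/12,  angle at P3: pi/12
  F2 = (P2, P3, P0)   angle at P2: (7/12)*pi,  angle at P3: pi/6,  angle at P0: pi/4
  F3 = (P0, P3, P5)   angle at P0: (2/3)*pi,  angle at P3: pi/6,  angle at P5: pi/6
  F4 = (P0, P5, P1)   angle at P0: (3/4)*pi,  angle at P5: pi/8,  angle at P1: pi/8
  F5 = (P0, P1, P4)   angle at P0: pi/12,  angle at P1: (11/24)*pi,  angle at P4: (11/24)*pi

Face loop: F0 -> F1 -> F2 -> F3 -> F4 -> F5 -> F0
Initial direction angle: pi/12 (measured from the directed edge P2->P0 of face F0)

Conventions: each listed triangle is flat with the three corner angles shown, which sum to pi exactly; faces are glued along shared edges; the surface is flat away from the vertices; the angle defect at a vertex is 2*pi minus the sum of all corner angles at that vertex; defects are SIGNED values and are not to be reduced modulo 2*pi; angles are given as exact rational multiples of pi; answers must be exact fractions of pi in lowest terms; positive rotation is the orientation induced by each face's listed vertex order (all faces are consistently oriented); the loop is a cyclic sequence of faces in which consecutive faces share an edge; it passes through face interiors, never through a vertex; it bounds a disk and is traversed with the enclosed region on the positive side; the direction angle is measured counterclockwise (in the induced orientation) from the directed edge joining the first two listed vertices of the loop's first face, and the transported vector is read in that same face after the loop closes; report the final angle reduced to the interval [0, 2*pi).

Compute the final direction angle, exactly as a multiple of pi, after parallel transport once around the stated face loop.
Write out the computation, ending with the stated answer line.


enclosed vertex P0: corner angles sum to 2*pi, defect = 2*pi - 2*pi = 0
enclosed vertex P2: corner angles sum to 2*pi, defect = 2*pi - 2*pi = 0
the rotation equals the total enclosed defect, so the final angle is initial + defects (mod 2*pi)
final angle = pi/12 + 0 = pi/12 (mod 2*pi)

Answer: final direction angle = pi/12


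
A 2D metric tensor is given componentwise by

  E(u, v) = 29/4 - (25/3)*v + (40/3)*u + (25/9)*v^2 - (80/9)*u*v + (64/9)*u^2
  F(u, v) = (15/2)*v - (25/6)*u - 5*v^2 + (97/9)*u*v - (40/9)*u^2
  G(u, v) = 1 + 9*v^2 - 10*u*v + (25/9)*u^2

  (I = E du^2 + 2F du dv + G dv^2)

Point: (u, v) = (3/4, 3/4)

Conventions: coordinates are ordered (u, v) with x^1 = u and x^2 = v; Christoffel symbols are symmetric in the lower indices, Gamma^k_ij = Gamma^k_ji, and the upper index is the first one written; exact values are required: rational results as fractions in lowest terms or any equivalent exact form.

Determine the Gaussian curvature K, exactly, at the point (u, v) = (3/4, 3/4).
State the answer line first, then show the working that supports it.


Answer: K = 12032/363609

E = 185/16, F = 13/4, G = 2, EG - F^2 = 201/16 at the point
E_u = 52/3, E_v = -65/6, F_u = -11/4, F_v = 97/12, G_u = -10/3, G_v = 6
E_vv = 50/9, F_uv = 97/9, G_uu = 50/9
Evaluate Brioschi's two determinant matrices M1, M2 and divide by (EG - F^2)^2.
M1 = [[-E_vv/2 + F_uv - G_uu/2, E_u/2, F_u - E_v/2], [F_v - G_u/2, E, F], [G_v/2, F, G]] = [[47/9, 26/3, 8/3], [39/4, 185/16, 13/4], [3, 13/4, 2]]; det M1 = -1291/48
M2 = [[0, E_v/2, G_u/2], [E_v/2, E, F], [G_u/2, F, G]] = [[0, -65/12, -5/3], [-65/12, 185/16, 13/4], [-5/3, 13/4, 2]]; det M2 = -4625/144
det M1 - det M2 = 47/9; K = 47/9 / (201/16)^2 = 12032/363609


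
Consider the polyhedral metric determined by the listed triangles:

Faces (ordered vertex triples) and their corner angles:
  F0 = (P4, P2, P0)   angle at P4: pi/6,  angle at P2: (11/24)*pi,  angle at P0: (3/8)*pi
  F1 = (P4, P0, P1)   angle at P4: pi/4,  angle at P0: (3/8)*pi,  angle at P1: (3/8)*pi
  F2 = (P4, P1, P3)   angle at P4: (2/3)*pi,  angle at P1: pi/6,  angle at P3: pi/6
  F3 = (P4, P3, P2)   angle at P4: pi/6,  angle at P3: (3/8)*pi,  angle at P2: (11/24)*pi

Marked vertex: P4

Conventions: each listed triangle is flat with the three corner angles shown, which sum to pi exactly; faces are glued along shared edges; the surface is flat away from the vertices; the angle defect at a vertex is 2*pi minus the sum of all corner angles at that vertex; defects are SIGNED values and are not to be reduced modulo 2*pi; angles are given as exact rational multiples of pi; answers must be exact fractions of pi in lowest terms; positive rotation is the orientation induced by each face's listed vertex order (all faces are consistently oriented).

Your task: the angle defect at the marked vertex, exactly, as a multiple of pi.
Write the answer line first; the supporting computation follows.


Answer: defect(P4) = (3/4)*pi

Sum of corner angles at P4: (5/4)*pi
defect = 2*pi - (5/4)*pi


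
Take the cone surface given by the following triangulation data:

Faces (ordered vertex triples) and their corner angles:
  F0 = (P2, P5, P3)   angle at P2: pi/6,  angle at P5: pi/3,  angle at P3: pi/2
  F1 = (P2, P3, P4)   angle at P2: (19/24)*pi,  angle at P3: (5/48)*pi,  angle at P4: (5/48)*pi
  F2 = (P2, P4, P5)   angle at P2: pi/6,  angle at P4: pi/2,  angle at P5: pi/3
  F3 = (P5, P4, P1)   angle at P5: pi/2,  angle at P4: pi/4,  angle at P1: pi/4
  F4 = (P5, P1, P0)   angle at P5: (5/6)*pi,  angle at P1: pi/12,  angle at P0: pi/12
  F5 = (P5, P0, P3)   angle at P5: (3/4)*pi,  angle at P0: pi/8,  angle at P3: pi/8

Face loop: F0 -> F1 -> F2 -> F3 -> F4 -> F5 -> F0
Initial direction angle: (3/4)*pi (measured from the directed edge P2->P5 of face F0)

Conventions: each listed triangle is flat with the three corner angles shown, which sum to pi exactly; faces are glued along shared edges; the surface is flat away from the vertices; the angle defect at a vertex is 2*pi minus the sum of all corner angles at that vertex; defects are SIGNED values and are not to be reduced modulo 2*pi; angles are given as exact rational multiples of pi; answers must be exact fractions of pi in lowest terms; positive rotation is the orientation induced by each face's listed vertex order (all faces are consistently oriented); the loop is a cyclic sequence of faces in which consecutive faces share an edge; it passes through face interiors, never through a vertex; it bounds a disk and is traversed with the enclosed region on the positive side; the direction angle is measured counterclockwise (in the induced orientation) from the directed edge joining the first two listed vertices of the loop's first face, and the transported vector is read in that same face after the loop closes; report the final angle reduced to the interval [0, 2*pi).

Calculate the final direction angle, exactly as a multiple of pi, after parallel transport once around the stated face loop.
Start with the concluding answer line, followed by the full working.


Answer: final direction angle = (7/8)*pi

enclosed vertex P2: corner angles sum to (9/8)*pi, defect = 2*pi - (9/8)*pi = (7/8)*pi
enclosed vertex P5: corner angles sum to (11/4)*pi, defect = 2*pi - (11/4)*pi = (-3/4)*pi
adding the enclosed defects to the starting angle (mod 2*pi, induced orientation) gives the holonomy
final angle = (3/4)*pi + pi/8 = (7/8)*pi (mod 2*pi)


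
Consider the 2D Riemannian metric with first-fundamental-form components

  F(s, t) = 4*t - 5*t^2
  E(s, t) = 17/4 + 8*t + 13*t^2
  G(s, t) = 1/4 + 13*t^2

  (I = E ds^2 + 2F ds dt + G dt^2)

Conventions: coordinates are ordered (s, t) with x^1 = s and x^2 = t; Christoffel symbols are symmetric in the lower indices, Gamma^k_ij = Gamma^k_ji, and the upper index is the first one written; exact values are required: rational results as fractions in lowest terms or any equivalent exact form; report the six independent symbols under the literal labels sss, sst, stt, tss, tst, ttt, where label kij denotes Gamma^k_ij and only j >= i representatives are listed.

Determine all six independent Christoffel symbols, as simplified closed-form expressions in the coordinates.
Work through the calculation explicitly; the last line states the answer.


E = 17/4 + 8*t + 13*t^2; F = 4*t - 5*t^2; G = 1/4 + 13*t^2
Gamma^k_ij = (1/2) g^{kl} (d_i g_jl + d_j g_il - d_l g_ij), with g^inv = (1/(EG-F^2)) [[G, -F], [-F, E]]
first partials: E_s = 0, E_t = 8 + 26*t, F_s = 0, F_t = 4 - 10*t, G_s = 0, G_t = 26*t
D = EG - F^2 = 17/16 + 2*t + (85/2)*t^2 + 144*t^3 + 144*t^4
expanded: Gamma^s_ss = (G E_s - 2F F_s + F E_t)/(2D), Gamma^s_st = (G E_t - F G_s)/(2D), Gamma^s_tt = (2G F_t - G G_s - F G_t)/(2D), Gamma^t_ss = (2E F_s - E E_t - F E_s)/(2D), Gamma^t_st = (E G_s - F E_t)/(2D), Gamma^t_tt = (E G_t - 2F F_t + F G_s)/(2D); substitute and cancel common factors

Answer: Gamma_sss = (-1040*t^3 + 512*t^2 + 256*t)/(2304*t^4 + 2304*t^3 + 680*t^2 + 32*t + 17), Gamma_sst = (2704*t^3 + 832*t^2 + 52*t + 16)/(2304*t^4 + 2304*t^3 + 680*t^2 + 32*t + 17), Gamma_stt = (-1040*t^3 - 40*t + 16)/(2304*t^4 + 2304*t^3 + 680*t^2 + 32*t + 17), Gamma_tss = (-2704*t^3 - 2496*t^2 - 1396*t - 272)/(2304*t^4 + 2304*t^3 + 680*t^2 + 32*t + 17), Gamma_tst = (1040*t^3 - 512*t^2 - 256*t)/(2304*t^4 + 2304*t^3 + 680*t^2 + 32*t + 17), Gamma_ttt = (1904*t^3 + 2624*t^2 + 628*t)/(2304*t^4 + 2304*t^3 + 680*t^2 + 32*t + 17)


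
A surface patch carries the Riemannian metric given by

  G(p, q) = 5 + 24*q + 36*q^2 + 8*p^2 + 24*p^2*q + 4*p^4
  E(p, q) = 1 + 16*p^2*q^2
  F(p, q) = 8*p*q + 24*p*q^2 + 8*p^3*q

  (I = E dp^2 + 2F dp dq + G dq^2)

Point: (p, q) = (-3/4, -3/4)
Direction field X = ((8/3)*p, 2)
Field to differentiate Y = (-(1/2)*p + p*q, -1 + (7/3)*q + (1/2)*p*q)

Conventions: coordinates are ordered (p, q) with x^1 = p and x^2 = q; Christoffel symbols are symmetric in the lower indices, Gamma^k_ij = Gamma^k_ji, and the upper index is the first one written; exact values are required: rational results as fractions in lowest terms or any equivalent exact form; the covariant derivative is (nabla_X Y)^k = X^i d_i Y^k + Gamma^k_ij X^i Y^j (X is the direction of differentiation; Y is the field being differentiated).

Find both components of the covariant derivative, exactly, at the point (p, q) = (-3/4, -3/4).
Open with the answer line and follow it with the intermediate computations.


Answer: (nabla_X Y)^p = -5890/509, (nabla_X Y)^q = 37715/3054

E = 97/16, F = -99/32, G = 185/64 at the point
E_p = -27/2, E_q = -27/2, F_p = -21/8, F_q = 141/8, G_p = 33/4, G_q = -33/2
EG - F^2 = 509/64;  g^inv = (64/509) * [[185/64, 99/32], [99/32, 97/16]]
first-kind symbols [ij,l] = (1/2)(d_i g_jl + d_j g_il - d_l g_ij): [pp,p] = E_p/2 = -27/4, [pp,q] = F_p - E_q/2 = 33/8, [pq,p] = E_q/2 = -27/4, [pq,q] = G_p/2 = 33/8, [qq,p] = F_q - G_p/2 = 27/2, [qq,q] = G_q/2 = -33/4
Gamma^p_ij = (G*[ij,p] - F*[ij,q])/(EG - F^2), Gamma^q_ij = (E*[ij,q] - F*[ij,p])/(EG - F^2)
Gamma_ppp = -432/509, Gamma_ppq = -432/509, Gamma_pqq = 864/509, Gamma_qpp = 264/509, Gamma_qpq = 264/509, Gamma_qqq = -528/509
X = (-2, 2), Y = (15/16, -79/32) at the point


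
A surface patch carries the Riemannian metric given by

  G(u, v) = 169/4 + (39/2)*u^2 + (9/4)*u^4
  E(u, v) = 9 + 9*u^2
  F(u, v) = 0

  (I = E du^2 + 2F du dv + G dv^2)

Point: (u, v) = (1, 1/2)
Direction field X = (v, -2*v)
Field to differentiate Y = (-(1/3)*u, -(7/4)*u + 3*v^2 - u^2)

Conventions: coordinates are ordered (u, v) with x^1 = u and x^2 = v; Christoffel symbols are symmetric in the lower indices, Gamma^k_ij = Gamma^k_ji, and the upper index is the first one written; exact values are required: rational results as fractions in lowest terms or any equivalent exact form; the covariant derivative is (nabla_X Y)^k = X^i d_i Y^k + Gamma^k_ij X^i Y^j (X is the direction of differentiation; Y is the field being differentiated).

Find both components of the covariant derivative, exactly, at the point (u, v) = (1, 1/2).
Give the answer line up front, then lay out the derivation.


Answer: (nabla_X Y)^u = -35/12, (nabla_X Y)^v = -41/8

E = 18, F = 0, G = 64 at the point
E_u = 18, E_v = 0, F_u = 0, F_v = 0, G_u = 48, G_v = 0
EG - F^2 = 1152;  g^inv = (1/1152) * [[64, 0], [0, 18]]
first-kind symbols [ij,l] = (1/2)(d_i g_jl + d_j g_il - d_l g_ij): [uu,u] = E_u/2 = 9, [uu,v] = F_u - E_v/2 = 0, [uv,u] = E_v/2 = 0, [uv,v] = G_u/2 = 24, [vv,u] = F_v - G_u/2 = -24, [vv,v] = G_v/2 = 0
Gamma^u_ij = (G*[ij,u] - F*[ij,v])/(EG - F^2), Gamma^v_ij = (E*[ij,v] - F*[ij,u])/(EG - F^2)
Gamma_uuu = 1/2, Gamma_uuv = 0, Gamma_uvv = -4/3, Gamma_vuu = 0, Gamma_vuv = 3/8, Gamma_vvv = 0
X = (1/2, -1), Y = (-1/3, -2) at the point


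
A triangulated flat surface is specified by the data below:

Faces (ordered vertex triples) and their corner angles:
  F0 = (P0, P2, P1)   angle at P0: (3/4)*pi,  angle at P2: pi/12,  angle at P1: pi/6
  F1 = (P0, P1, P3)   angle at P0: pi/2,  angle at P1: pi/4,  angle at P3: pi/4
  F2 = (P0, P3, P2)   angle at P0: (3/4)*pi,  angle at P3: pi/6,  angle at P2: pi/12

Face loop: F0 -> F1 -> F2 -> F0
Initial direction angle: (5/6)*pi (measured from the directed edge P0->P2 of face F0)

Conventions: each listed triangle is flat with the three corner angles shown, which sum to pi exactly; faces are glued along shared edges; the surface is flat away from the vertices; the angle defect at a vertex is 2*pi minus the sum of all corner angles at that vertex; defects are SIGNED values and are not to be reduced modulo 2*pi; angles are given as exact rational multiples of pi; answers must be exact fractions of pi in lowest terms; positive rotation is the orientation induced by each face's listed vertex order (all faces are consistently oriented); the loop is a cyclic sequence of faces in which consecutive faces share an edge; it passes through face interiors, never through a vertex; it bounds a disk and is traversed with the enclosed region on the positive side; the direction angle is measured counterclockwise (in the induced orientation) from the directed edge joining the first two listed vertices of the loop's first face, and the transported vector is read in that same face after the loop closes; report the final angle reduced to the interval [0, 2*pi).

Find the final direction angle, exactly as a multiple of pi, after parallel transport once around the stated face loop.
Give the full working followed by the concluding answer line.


enclosed vertex P0: corner angles sum to 2*pi, defect = 2*pi - 2*pi = 0
transport around the loop rotates by the sum of enclosed defects; add to the initial angle mod 2*pi
final angle = (5/6)*pi + 0 = (5/6)*pi (mod 2*pi)

Answer: final direction angle = (5/6)*pi


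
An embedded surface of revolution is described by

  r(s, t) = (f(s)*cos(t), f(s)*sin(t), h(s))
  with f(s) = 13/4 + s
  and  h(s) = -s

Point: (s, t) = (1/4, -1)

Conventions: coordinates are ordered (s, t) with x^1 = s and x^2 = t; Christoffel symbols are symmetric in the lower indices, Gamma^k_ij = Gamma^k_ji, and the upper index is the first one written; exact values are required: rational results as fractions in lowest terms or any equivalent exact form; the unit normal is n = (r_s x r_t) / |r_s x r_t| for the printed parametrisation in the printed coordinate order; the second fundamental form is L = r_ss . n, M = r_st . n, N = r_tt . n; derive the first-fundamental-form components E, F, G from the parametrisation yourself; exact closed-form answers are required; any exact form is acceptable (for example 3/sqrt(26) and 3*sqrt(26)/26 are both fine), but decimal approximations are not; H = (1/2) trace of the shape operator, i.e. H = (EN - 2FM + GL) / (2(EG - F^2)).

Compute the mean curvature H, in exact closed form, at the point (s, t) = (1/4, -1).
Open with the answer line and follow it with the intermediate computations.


Answer: H = -sqrt(2)/14

f = 7/2, f' = 1, f'' = 0, h' = -1, h'' = 0
E = 2, F = 0, G = 49/4; answer radicand W^2 = 2
unnormalised second-form numerators: l = 0, m = 0, n = -7/2; L = l/sqrt(2), and similarly M = m/sqrt(W^2), N = n/sqrt(W^2)
H = (E*n - 2*F*m + G*l) / (2*(EG - F^2)*sqrt(W^2)); E*n - 2*F*m + G*l = -7, EG - F^2 = 49/2, so H = (-1/7)/sqrt(2)


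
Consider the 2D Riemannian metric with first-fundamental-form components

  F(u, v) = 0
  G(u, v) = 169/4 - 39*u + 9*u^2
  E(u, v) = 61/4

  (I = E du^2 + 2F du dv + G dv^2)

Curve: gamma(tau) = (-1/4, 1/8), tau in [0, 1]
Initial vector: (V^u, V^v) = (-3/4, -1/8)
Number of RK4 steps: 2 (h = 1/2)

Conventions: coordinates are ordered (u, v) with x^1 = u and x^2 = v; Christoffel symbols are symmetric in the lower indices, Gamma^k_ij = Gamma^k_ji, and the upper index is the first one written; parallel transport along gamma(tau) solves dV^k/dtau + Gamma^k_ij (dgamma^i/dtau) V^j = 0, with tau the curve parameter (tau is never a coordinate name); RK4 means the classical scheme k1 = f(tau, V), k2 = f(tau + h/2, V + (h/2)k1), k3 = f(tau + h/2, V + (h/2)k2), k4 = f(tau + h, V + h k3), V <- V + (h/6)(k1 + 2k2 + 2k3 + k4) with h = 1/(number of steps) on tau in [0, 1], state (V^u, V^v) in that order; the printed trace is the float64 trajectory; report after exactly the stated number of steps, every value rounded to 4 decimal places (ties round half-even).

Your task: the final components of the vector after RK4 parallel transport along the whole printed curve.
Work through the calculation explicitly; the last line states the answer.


gamma'(tau) = (0, 0); f(tau, V)^k = -Gamma^k_ij(gamma(tau)) gamma'^i(tau) V^j; h = 1/2; intermediate values shown to 6 dp
curve data and Christoffel symbols at the stage parameters:
  tau = 0.000000: gamma = (-0.250000, 0.125000), gamma' = (0.000000, 0.000000); Gamma_uuu = 0.000000, Gamma_uuv = 0.000000, Gamma_uvv = 1.426230, Gamma_vuu = 0.000000, Gamma_vuv = -0.413793, Gamma_vvv = 0.000000
  tau = 0.250000: gamma = (-0.250000, 0.125000), gamma' = (0.000000, 0.000000); Gamma_uuu = 0.000000, Gamma_uuv = 0.000000, Gamma_uvv = 1.426230, Gamma_vuu = 0.000000, Gamma_vuv = -0.413793, Gamma_vvv = 0.000000
  tau = 0.500000: gamma = (-0.250000, 0.125000), gamma' = (0.000000, 0.000000); Gamma_uuu = 0.000000, Gamma_uuv = 0.000000, Gamma_uvv = 1.426230, Gamma_vuu = 0.000000, Gamma_vuv = -0.413793, Gamma_vvv = 0.000000
  tau = 0.750000: gamma = (-0.250000, 0.125000), gamma' = (0.000000, 0.000000); Gamma_uuu = 0.000000, Gamma_uuv = 0.000000, Gamma_uvv = 1.426230, Gamma_vuu = 0.000000, Gamma_vuv = -0.413793, Gamma_vvv = 0.000000
  tau = 1.000000: gamma = (-0.250000, 0.125000), gamma' = (0.000000, 0.000000); Gamma_uuu = 0.000000, Gamma_uuv = 0.000000, Gamma_uvv = 1.426230, Gamma_vuu = 0.000000, Gamma_vuv = -0.413793, Gamma_vvv = 0.000000
step 0: V^u = -0.7500, V^v = -0.1250
step 1: k1 = (0.000000, 0.000000), k2 = (0.000000, 0.000000), k3 = (0.000000, 0.000000), k4 = (0.000000, 0.000000); V <- V + (h/6)(k1 + 2k2 + 2k3 + k4): V^u = -0.7500, V^v = -0.1250
step 2: k1 = (0.000000, 0.000000), k2 = (0.000000, 0.000000), k3 = (0.000000, 0.000000), k4 = (0.000000, 0.000000); V <- V + (h/6)(k1 + 2k2 + 2k3 + k4): V^u = -0.7500, V^v = -0.1250

Answer: V^u = -0.7500, V^v = -0.1250


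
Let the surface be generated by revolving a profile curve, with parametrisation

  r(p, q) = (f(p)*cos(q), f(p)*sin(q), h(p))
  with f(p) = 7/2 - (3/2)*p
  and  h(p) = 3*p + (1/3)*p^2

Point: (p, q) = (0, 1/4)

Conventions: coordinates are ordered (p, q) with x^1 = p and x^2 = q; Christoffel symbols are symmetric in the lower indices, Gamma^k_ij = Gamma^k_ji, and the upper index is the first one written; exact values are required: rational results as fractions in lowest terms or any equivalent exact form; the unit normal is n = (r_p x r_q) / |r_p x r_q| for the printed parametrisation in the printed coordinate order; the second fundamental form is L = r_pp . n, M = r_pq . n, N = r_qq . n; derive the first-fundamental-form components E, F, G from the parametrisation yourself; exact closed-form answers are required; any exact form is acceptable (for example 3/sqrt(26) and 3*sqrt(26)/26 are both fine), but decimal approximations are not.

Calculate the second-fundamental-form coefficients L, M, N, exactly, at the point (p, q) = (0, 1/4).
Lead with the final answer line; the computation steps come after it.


Answer: L = -2*sqrt(5)/15, M = 0, N = 7*sqrt(5)/5

f = 7/2, f' = -3/2, f'' = 0, h' = 3, h'' = 2/3
E = 45/4, F = 0, G = 49/4; answer radicand W^2 = 45/4
unnormalised second-form numerators: l = -1, m = 0, n = 21/2; L = l/sqrt(45/4), and similarly M = m/sqrt(W^2), N = n/sqrt(W^2)


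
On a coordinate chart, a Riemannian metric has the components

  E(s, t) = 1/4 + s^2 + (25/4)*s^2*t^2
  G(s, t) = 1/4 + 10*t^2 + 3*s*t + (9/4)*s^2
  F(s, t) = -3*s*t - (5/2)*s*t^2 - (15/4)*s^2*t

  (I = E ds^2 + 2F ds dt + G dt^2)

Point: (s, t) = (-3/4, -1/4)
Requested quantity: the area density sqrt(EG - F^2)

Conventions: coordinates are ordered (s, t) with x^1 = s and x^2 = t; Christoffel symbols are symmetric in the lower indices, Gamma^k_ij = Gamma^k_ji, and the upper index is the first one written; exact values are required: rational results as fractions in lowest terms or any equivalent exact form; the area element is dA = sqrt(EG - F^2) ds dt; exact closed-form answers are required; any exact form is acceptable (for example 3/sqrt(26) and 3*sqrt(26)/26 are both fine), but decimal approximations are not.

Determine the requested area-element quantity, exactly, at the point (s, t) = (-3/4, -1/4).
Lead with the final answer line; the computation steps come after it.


Answer: sqrt(EG - F^2) = sqrt(45605)/128

E = 1057/1024, F = 21/256, G = 173/64; EG - F^2 = 45605/16384


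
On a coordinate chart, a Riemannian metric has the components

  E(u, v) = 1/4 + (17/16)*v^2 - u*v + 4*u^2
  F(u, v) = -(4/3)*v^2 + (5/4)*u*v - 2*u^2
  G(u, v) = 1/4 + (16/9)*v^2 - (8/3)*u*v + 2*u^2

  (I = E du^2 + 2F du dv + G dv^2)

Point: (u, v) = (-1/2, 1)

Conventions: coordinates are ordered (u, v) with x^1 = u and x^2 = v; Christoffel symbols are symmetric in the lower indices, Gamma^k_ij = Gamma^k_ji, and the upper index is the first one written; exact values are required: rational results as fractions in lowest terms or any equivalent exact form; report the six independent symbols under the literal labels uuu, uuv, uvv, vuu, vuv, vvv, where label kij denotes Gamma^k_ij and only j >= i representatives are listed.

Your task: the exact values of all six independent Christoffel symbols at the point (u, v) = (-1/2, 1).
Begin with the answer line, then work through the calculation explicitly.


Answer: Gamma_uuu = -5633/5548, Gamma_uuv = -385/2774, Gamma_uvv = 35/73, Gamma_vuu = -1605/11096, Gamma_vuv = -3843/5548, Gamma_vvv = 137/146

E = 45/16, F = -59/24, G = 139/36 at the point
E_u = -5, E_v = 21/8, F_u = 13/4, F_v = -79/24, G_u = -14/3, G_v = 44/9
EG - F^2 = 1387/288;  g^inv = (288/1387) * [[139/36, 59/24], [59/24, 45/16]]
first-kind symbols [ij,l] = (1/2)(d_i g_jl + d_j g_il - d_l g_ij): [uu,u] = E_u/2 = -5/2, [uu,v] = F_u - E_v/2 = 31/16, [uv,u] = E_v/2 = 21/16, [uv,v] = G_u/2 = -7/3, [vv,u] = F_v - G_u/2 = -23/24, [vv,v] = G_v/2 = 22/9
Gamma^u_ij = (G*[ij,u] - F*[ij,v])/(EG - F^2), Gamma^v_ij = (E*[ij,v] - F*[ij,u])/(EG - F^2)


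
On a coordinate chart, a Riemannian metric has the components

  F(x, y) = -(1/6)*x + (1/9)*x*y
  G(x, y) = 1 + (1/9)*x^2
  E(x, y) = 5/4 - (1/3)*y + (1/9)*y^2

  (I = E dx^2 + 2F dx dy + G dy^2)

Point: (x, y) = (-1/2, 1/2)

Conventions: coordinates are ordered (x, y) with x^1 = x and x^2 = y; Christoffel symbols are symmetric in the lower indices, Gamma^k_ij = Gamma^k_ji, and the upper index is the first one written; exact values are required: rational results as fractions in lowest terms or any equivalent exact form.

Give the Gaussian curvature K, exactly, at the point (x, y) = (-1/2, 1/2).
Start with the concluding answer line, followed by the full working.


Answer: K = -144/1681

E = 10/9, F = 1/18, G = 37/36, EG - F^2 = 41/36 at the point
E_x = 0, E_y = -2/9, F_x = -1/9, F_y = -1/18, G_x = -1/9, G_y = 0
E_yy = 2/9, F_xy = 1/9, G_xx = 2/9
The intrinsic route: Brioschi's K = (det M1 - det M2)/(EG - F^2)^2.
M1 = [[-E_yy/2 + F_xy - G_xx/2, E_x/2, F_x - E_y/2], [F_y - G_x/2, E, F], [G_y/2, F, G]] = [[-1/9, 0, 0], [0, 10/9, 1/18], [0, 1/18, 37/36]]; det M1 = -41/324
M2 = [[0, E_y/2, G_x/2], [E_y/2, E, F], [G_x/2, F, G]] = [[0, -1/9, -1/18], [-1/9, 10/9, 1/18], [-1/18, 1/18, 37/36]]; det M2 = -5/324
det M1 - det M2 = -1/9; K = -1/9 / (41/36)^2 = -144/1681


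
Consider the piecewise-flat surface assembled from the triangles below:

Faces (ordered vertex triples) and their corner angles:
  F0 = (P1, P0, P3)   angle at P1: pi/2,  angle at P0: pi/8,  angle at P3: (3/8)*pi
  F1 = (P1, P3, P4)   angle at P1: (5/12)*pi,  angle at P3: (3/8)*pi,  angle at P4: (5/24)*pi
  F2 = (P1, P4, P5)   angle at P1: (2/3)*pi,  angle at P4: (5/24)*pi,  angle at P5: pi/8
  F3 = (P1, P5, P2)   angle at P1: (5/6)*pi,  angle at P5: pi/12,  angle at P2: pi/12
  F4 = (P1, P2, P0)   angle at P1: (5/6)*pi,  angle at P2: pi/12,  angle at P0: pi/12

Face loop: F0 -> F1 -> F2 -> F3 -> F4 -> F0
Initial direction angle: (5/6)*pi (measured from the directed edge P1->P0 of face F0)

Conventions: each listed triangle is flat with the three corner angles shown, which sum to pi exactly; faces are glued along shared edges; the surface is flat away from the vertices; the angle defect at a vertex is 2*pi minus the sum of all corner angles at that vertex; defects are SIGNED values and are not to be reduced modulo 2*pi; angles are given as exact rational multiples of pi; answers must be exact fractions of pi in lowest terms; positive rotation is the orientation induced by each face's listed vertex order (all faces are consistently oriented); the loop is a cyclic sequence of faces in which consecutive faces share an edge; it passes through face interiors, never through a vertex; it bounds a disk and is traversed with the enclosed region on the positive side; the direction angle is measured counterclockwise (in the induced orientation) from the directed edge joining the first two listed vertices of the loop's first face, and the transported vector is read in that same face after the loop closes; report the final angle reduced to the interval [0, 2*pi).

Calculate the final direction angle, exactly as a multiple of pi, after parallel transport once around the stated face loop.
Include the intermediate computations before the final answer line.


enclosed vertex P1: corner angles sum to (13/4)*pi, defect = 2*pi - (13/4)*pi = (-5/4)*pi
by Gauss-Bonnet the loop rotates the vector by the enclosed defect sum (positive orientation, mod 2*pi)
final angle = (5/6)*pi - (5/4)*pi = (19/12)*pi (mod 2*pi)

Answer: final direction angle = (19/12)*pi


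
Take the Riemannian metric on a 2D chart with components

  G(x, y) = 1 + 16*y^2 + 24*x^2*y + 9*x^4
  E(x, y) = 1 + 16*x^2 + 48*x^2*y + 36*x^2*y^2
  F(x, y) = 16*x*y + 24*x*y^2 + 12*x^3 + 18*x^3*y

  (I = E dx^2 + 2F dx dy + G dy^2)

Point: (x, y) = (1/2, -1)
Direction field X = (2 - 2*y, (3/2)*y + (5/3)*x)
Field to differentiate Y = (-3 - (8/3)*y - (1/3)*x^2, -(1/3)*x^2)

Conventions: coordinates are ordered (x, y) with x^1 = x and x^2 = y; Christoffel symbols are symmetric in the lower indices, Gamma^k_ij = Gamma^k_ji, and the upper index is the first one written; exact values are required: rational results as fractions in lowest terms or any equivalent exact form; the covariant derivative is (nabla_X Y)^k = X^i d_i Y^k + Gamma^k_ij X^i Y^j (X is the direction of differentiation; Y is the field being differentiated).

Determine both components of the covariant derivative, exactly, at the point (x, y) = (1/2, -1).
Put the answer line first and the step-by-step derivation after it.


Answer: (nabla_X Y)^x = 316/1809, (nabla_X Y)^y = -3998/1809

E = 2, F = 13/4, G = 185/16 at the point
E_x = 4, E_y = -6, F_x = 7/2, F_y = -55/4, G_x = -39/2, G_y = -26
EG - F^2 = 201/16;  g^inv = (16/201) * [[185/16, -13/4], [-13/4, 2]]
first-kind symbols [ij,l] = (1/2)(d_i g_jl + d_j g_il - d_l g_ij): [xx,x] = E_x/2 = 2, [xx,y] = F_x - E_y/2 = 13/2, [xy,x] = E_y/2 = -3, [xy,y] = G_x/2 = -39/4, [yy,x] = F_y - G_x/2 = -4, [yy,y] = G_y/2 = -13
Gamma^x_ij = (G*[ij,x] - F*[ij,y])/(EG - F^2), Gamma^y_ij = (E*[ij,y] - F*[ij,x])/(EG - F^2)
Gamma_xxx = 32/201, Gamma_xxy = -16/67, Gamma_xyy = -64/201, Gamma_yxx = 104/201, Gamma_yxy = -52/67, Gamma_yyy = -208/201
X = (4, -2/3), Y = (-5/12, -1/12) at the point


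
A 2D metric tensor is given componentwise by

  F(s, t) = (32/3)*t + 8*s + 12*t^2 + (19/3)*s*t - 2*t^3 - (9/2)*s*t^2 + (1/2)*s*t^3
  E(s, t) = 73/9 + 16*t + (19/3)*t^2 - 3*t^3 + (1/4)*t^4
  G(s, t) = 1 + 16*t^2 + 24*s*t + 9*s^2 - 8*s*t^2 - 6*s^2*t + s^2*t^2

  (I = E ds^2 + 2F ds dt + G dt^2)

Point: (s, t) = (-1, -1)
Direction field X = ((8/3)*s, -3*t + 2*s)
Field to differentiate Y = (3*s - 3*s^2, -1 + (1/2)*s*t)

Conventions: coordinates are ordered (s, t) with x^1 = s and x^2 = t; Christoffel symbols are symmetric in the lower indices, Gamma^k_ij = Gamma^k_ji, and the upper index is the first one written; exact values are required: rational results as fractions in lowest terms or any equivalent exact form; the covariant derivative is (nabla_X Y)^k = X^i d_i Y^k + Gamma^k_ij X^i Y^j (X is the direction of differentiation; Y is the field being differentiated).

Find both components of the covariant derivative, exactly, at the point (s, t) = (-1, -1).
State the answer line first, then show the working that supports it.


Answer: (nabla_X Y)^s = -11225/473, (nabla_X Y)^t = 48401/14190

E = 61/36, F = 20/3, G = 65 at the point
E_s = 0, E_t = -20/3, F_s = -10/3, F_t = -217/6, G_s = -64, G_t = -80
EG - F^2 = 2365/36;  g^inv = (36/2365) * [[65, -20/3], [-20/3, 61/36]]
first-kind symbols [ij,l] = (1/2)(d_i g_jl + d_j g_il - d_l g_ij): [ss,s] = E_s/2 = 0, [ss,t] = F_s - E_t/2 = 0, [st,s] = E_t/2 = -10/3, [st,t] = G_s/2 = -32, [tt,s] = F_t - G_s/2 = -25/6, [tt,t] = G_t/2 = -40
Gamma^s_ij = (G*[ij,s] - F*[ij,t])/(EG - F^2), Gamma^t_ij = (E*[ij,t] - F*[ij,s])/(EG - F^2)
Gamma_sss = 0, Gamma_sst = -24/473, Gamma_stt = -30/473, Gamma_tss = 0, Gamma_tst = -1152/2365, Gamma_ttt = -288/473
X = (-8/3, 1), Y = (-6, -1/2) at the point


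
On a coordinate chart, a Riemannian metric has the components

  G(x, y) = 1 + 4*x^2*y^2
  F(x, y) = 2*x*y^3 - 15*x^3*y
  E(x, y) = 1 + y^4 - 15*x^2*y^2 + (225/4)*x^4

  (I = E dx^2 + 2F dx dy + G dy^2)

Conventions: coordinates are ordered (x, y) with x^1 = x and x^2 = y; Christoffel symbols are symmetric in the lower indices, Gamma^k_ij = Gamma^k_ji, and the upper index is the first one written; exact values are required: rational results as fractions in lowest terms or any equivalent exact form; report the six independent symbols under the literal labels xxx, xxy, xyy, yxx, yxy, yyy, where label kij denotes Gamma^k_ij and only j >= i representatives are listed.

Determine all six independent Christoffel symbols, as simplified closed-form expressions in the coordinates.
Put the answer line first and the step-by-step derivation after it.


Answer: Gamma_xxx = (450*x^3 - 60*x*y^2)/(225*x^4 - 44*x^2*y^2 + 4*y^4 + 4), Gamma_xxy = (-60*x^2*y + 8*y^3)/(225*x^4 - 44*x^2*y^2 + 4*y^4 + 4), Gamma_xyy = (-60*x^3 + 8*x*y^2)/(225*x^4 - 44*x^2*y^2 + 4*y^4 + 4), Gamma_yxx = -120*x^2*y/(225*x^4 - 44*x^2*y^2 + 4*y^4 + 4), Gamma_yxy = 16*x*y^2/(225*x^4 - 44*x^2*y^2 + 4*y^4 + 4), Gamma_yyy = 16*x^2*y/(225*x^4 - 44*x^2*y^2 + 4*y^4 + 4)

E = 1 + y^4 - 15*x^2*y^2 + (225/4)*x^4; F = 2*x*y^3 - 15*x^3*y; G = 1 + 4*x^2*y^2
Gamma^k_ij = (1/2) g^{kl} (d_i g_jl + d_j g_il - d_l g_ij), with g^inv = (1/(EG-F^2)) [[G, -F], [-F, E]]
first partials: E_x = -30*x*y^2 + 225*x^3, E_y = 4*y^3 - 30*x^2*y, F_x = 2*y^3 - 45*x^2*y, F_y = 6*x*y^2 - 15*x^3, G_x = 8*x*y^2, G_y = 8*x^2*y
D = EG - F^2 = 1 + y^4 - 11*x^2*y^2 + (225/4)*x^4
expanded: Gamma^x_xx = (G E_x - 2F F_x + F E_y)/(2D), Gamma^x_xy = (G E_y - F G_x)/(2D), Gamma^x_yy = (2G F_y - G G_x - F G_y)/(2D), Gamma^y_xx = (2E F_x - E E_y - F E_x)/(2D), Gamma^y_xy = (E G_x - F E_y)/(2D), Gamma^y_yy = (E G_y - 2F F_y + F G_x)/(2D); substitute and cancel common factors
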